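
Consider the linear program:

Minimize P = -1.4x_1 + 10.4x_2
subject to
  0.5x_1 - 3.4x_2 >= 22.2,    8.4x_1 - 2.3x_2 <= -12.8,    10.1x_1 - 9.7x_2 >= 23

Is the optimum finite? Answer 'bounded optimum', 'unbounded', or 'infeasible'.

unbounded

From the feasible point (-9458/2741, -19288/2741), moving in the direction (-2.3, -8.4) keeps every constraint satisfied while P decreases without bound.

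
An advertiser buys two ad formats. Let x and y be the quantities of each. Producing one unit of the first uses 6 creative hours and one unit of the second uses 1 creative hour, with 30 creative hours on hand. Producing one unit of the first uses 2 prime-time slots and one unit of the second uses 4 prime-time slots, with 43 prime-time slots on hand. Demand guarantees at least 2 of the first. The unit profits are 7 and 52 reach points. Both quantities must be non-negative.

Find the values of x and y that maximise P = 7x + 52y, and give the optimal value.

x = 2, y = 39/4, maximum P = 521

Extreme points and P = 7x + 52y:
  (5, 0) → P = 35
  (2, 0) → P = 14
  (7/2, 9) → P = 985/2
  (2, 39/4) → P = 521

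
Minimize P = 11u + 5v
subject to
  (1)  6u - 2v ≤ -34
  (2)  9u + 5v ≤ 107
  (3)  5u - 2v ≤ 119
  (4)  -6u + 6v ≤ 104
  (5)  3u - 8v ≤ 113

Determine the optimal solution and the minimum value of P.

Corner points and P = 11u + 5v:
  (1/6, 35/2) → P = 268/3
  (-83/7, -130/7) → P = -1563/7
  (-151/3, -33) → P = -2156/3

At the optimal vertex, -6u + 6v = 104 and 3u - 8v = 113.
Solving simultaneously gives u = -151/3, v = -33.

u = -151/3, v = -33, minimum P = -2156/3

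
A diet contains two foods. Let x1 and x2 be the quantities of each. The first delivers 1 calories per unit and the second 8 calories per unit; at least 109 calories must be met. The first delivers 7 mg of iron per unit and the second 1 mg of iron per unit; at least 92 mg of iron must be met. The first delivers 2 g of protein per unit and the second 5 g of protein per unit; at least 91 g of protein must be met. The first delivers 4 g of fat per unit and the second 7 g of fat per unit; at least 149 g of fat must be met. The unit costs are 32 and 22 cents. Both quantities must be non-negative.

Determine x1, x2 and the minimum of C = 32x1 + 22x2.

Feasible corners and C = 32x1 + 22x2:
  (0, 92) → C = 2024
  (109, 0) → C = 3488
  (429/25, 287/25) → C = 20042/25
  (11, 15) → C = 682
The feasible region is unbounded (it extends along (0, 1), (1, 0)), but C strictly increases along every unbounded feasible direction, so there is no improving ray and the minimum is attained at a vertex.

The binding constraints are 7x1 + x2 = 92 and 4x1 + 7x2 = 149.
Solving simultaneously gives x1 = 11, x2 = 15.

x1 = 11, x2 = 15, minimum C = 682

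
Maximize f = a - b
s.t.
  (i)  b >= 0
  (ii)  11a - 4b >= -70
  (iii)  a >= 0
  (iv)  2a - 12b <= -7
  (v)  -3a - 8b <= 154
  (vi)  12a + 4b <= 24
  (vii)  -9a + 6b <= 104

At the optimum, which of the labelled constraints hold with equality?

(iv) and (vi)

Feasible corners and f = a - b:
  (0, 7/12) → f = -7/12
  (0, 6) → f = -6
  (65/38, 33/38) → f = 16/19

The maximum is at (65/38, 33/38). Substituting into each constraint, equality holds for (iv) and (vi); the remaining constraints have slack.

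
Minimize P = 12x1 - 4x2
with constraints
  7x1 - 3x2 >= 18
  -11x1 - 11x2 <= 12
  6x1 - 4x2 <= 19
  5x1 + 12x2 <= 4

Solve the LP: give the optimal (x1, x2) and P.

x1 = 3/2, x2 = -5/2, minimum P = 28

Feasible corners and P = 12x1 - 4x2:
  (3/2, -5/2) → P = 28
  (76/33, -62/99) → P = 2984/99
  (61/23, -71/92) → P = 803/23

The binding constraints are 7x1 - 3x2 = 18 and 6x1 - 4x2 = 19.
Solving simultaneously gives x1 = 3/2, x2 = -5/2.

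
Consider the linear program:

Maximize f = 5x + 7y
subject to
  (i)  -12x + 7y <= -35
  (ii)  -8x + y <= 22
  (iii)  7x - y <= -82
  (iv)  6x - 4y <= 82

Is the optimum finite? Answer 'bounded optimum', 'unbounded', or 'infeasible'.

infeasible

The boundaries -12x + 7y = -35 and -8x + y = 22 meet at (-189/44, -136/11), but that point violates 7x - y ≤ -82. Every candidate vertex is excluded by some other constraint, so the feasible region is empty.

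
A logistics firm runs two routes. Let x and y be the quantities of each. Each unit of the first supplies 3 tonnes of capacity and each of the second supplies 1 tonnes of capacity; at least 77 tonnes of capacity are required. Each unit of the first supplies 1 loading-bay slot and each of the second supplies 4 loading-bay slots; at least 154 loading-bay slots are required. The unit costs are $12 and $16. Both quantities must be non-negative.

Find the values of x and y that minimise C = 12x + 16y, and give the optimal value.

x = 14, y = 35, minimum C = 728

The feasible region is unbounded (it extends along (0, 1), (1, 0)), but C strictly increases along every unbounded feasible direction, so there is no improving ray and the minimum is attained at a vertex.

The optimum lies where 3x + y = 77 and x + 4y = 154.
Solving simultaneously gives x = 14, y = 35.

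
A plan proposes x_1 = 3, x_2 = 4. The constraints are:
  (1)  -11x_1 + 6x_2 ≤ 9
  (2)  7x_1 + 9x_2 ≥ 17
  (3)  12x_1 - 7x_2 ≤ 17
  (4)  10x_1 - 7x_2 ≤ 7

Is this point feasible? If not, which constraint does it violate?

(1): -9 ≤ 9 ✓
(2): 57 ≥ 17 ✓
(3): 8 ≤ 17 ✓
(4): 2 ≤ 7 ✓

feasible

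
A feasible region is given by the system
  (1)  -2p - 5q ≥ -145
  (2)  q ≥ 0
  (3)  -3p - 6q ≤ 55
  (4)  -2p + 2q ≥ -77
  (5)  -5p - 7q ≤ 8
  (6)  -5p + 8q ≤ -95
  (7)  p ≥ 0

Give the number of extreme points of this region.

4

The feasible vertices (each the meet of two boundaries and inside every other half-plane) are:
  (675/14, 68/7)
  (1635/41, 535/41)
  (77/2, 0)
  (19, 0)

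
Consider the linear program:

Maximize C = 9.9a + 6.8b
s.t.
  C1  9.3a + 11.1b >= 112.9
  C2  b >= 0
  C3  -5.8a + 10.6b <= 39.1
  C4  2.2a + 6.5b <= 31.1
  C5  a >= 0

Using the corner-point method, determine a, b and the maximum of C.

a = 311/22, b = 0, maximum C = 2799/20

Corner points and C = 9.9a + 6.8b:
  (1129/93, 0) → C = 37257/310
  (38864/3603, 4085/3603) → C = 2062658/18015
  (311/22, 0) → C = 2799/20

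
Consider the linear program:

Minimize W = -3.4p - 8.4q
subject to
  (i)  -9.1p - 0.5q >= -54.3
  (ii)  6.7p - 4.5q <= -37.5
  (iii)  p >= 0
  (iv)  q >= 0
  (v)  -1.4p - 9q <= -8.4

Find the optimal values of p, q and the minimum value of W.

p = 0, q = 108.6, minimum W = -912.24

Vertices and W = -3.4p - 8.4q:
  (2256/443, 35253/2215) → W = -1672386/11075
  (0, 543/5) → W = -22806/25
  (0, 25/3) → W = -70

The binding constraints are -9.1p - 0.5q = -54.3 and p = 0.
Solving simultaneously gives p = 0, q = 543/5.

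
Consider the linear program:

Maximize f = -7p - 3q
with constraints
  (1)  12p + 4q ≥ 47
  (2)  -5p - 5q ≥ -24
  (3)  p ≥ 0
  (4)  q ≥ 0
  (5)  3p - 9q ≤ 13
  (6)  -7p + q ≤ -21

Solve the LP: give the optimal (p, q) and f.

Corner points and f = -7p - 3q:
  (139/40, 53/40) → f = -283/10
  (47/12, 0) → f = -329/12
  (281/60, 7/60) → f = -497/15
  (13/3, 0) → f = -91/3

At the optimal vertex, 12p + 4q = 47 and q = 0.
Solving simultaneously gives p = 47/12, q = 0.

p = 47/12, q = 0, maximum f = -329/12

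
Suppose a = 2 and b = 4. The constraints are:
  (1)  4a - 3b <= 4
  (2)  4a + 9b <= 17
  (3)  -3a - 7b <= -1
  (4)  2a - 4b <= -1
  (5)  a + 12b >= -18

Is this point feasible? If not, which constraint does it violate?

not feasible — violates (2)

Constraint (2): 4a + 9b = 44, which is not ≤ 17. All other constraints are satisfied.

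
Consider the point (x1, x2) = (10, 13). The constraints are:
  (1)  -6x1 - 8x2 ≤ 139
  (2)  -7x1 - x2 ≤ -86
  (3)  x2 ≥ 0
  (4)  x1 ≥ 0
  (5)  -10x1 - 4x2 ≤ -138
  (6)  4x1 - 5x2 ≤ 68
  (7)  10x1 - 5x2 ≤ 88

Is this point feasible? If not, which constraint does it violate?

Constraint (2): -7x1 - x2 = -83, which is not ≤ -86. All other constraints are satisfied.

not feasible — violates (2)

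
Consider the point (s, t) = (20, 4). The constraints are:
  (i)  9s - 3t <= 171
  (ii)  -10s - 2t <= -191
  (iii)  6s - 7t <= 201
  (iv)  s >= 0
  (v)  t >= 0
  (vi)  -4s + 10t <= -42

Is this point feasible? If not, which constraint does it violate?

not feasible — violates (vi)

Constraint (vi): -4s + 10t = -40, which is not ≤ -42. All other constraints are satisfied.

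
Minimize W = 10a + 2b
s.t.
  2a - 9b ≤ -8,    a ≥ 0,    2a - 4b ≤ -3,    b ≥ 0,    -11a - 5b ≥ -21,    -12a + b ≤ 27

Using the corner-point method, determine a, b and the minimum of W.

a = 0, b = 8/9, minimum W = 16/9

Extreme points and W = 10a + 2b:
  (0, 8/9) → W = 16/9
  (1/2, 1) → W = 7
  (0, 21/5) → W = 42/5
  (23/18, 25/18) → W = 140/9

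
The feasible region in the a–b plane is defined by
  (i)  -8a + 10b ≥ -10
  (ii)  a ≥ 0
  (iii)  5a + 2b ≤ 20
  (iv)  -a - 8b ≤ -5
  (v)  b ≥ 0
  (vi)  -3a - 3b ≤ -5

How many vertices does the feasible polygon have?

Pairwise boundary intersections that survive every other constraint:
  (10/3, 5/3)
  (65/37, 15/37)
  (0, 10)
  (0, 5/3)
  (25/21, 10/21)

5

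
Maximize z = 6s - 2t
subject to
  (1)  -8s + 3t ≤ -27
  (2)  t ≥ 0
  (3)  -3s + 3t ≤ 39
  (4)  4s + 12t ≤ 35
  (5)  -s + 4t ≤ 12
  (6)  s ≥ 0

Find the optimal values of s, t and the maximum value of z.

s = 35/4, t = 0, maximum z = 105/2

Corner points and z = 6s - 2t:
  (27/8, 0) → z = 81/4
  (143/36, 43/27) → z = 1115/54
  (35/4, 0) → z = 105/2

The binding constraints are t = 0 and 4s + 12t = 35.
Solving simultaneously gives s = 35/4, t = 0.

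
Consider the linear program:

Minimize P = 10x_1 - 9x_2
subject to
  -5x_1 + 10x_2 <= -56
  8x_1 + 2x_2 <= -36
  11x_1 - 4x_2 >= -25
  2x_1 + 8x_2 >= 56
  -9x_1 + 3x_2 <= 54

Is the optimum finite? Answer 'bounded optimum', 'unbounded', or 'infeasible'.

The boundaries -5x_1 + 10x_2 = -56 and 8x_1 + 2x_2 = -36 meet at (-124/45, -314/45), but that point violates 2x_1 + 8x_2 ≥ 56. Every candidate vertex is excluded by some other constraint, so the feasible region is empty.

infeasible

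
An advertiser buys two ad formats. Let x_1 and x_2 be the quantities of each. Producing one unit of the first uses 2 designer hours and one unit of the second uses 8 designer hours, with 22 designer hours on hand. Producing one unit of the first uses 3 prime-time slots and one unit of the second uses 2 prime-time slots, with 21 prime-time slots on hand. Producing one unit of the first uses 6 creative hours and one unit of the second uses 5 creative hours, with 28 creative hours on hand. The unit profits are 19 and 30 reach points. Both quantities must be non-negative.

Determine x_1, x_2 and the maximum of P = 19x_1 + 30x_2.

The optimum lies where 2x_1 + 8x_2 = 22 and 6x_1 + 5x_2 = 28.
Solving simultaneously gives x_1 = 3, x_2 = 2.

x_1 = 3, x_2 = 2, maximum P = 117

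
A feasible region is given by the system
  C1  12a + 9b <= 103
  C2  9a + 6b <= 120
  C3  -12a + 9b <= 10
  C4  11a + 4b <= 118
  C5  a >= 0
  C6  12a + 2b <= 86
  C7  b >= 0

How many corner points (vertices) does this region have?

5

Of the 21 pairwise boundary intersections, those satisfying every inequality are:
  (31/8, 113/18)
  (142/21, 17/7)
  (0, 10/9)
  (0, 0)
  (43/6, 0)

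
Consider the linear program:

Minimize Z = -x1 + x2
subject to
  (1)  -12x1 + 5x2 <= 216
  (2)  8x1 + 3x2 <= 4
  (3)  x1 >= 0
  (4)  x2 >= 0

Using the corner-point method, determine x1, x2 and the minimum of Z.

x1 = 1/2, x2 = 0, minimum Z = -1/2

Feasible corners and Z = -x1 + x2:
  (0, 4/3) → Z = 4/3
  (1/2, 0) → Z = -1/2
  (0, 0) → Z = 0

The binding constraints are 8x1 + 3x2 = 4 and x2 = 0.
Solving simultaneously gives x1 = 1/2, x2 = 0.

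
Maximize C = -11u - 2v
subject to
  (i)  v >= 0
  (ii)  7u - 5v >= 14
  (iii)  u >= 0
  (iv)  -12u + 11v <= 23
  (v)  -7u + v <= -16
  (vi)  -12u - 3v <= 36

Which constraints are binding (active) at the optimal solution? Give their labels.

(i) and (v)

Extreme points and C = -11u - 2v:
  (16/7, 0) → C = -176/7
  (269/17, 329/17) → C = -3617/17
  (33/14, 1/2) → C = -377/14
The feasible region is unbounded (it extends along (11, 12), (1, 0)), but C strictly decreases along every unbounded feasible direction, so there is no improving ray and the maximum is attained at a vertex.

The maximum is at (16/7, 0). Substituting into each constraint, equality holds for (i) and (v); the remaining constraints have slack.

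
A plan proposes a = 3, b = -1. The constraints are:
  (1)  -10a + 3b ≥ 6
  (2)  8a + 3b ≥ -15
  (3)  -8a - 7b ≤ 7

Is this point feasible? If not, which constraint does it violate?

Constraint (1): -10a + 3b = -33, which is not ≥ 6. All other constraints are satisfied.

not feasible — violates (1)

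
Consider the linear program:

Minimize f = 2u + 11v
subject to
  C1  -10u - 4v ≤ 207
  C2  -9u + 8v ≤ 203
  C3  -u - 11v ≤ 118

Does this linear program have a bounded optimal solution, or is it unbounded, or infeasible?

Corner points and f = 2u + 11v:
  (-617/29, 167/116) → f = -3099/116
  (-1805/106, -973/106) → f = -14313/106
The feasible region has finitely many vertices and no improving ray; the minimum is -14313/106 at (-1805/106, -973/106).

bounded optimum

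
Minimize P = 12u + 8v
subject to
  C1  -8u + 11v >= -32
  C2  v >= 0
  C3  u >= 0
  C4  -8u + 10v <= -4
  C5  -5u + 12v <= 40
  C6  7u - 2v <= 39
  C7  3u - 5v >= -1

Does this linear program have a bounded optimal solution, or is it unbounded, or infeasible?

bounded optimum

Extreme points and P = 12u + 8v:
  (4, 0) → P = 48
  (365/61, 88/61) → P = 5084/61
  (1/2, 0) → P = 6
  (3, 2) → P = 52
  (197/29, 124/29) → P = 3356/29
The feasible region has finitely many vertices and no improving ray; the minimum is 6 at (1/2, 0).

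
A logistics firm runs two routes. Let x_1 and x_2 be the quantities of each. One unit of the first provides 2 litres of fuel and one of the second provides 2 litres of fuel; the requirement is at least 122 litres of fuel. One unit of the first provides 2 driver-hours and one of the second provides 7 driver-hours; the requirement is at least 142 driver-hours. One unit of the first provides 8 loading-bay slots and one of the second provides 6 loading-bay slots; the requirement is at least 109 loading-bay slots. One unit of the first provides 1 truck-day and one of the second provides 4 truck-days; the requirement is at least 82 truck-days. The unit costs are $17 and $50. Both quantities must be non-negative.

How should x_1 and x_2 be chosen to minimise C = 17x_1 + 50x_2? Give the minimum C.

x_1 = 54, x_2 = 7, minimum C = 1268

Feasible corners and C = 17x_1 + 50x_2:
  (0, 61) → C = 3050
  (82, 0) → C = 1394
  (54, 7) → C = 1268
The feasible region is unbounded (it extends along (0, 1), (1, 0)), but C strictly increases along every unbounded feasible direction, so there is no improving ray and the minimum is attained at a vertex.

At the optimal vertex, 2x_1 + 2x_2 = 122 and x_1 + 4x_2 = 82.
Solving simultaneously gives x_1 = 54, x_2 = 7.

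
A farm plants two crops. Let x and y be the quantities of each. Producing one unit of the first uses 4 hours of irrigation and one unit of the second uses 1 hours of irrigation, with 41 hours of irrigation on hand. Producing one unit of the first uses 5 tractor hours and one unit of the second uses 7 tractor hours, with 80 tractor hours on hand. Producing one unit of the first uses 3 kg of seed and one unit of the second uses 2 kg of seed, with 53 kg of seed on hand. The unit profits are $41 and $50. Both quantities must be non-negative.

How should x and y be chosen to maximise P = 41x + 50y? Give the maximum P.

x = 9, y = 5, maximum P = 619

Corner points and P = 41x + 50y:
  (0, 0) → P = 0
  (0, 80/7) → P = 4000/7
  (41/4, 0) → P = 1681/4
  (9, 5) → P = 619

The binding constraints are 4x + y = 41 and 5x + 7y = 80.
Solving simultaneously gives x = 9, y = 5.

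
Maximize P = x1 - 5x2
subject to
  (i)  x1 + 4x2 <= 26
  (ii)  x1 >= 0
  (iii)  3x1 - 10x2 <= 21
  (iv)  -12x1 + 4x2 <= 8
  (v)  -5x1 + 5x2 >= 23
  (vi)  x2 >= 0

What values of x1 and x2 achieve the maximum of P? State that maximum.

Vertices and P = x1 - 5x2:
  (18/13, 80/13) → P = -382/13
  (38/25, 153/25) → P = -727/25
  (13/10, 59/10) → P = -141/5

The optimum lies where -12x1 + 4x2 = 8 and -5x1 + 5x2 = 23.
Solving simultaneously gives x1 = 13/10, x2 = 59/10.

x1 = 13/10, x2 = 59/10, maximum P = -141/5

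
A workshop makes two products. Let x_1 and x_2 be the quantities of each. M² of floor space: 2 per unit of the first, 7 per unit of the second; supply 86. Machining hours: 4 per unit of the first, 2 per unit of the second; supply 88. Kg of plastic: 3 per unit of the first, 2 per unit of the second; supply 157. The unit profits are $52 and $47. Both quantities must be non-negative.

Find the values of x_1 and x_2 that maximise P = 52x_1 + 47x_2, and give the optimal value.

x_1 = 37/2, x_2 = 7, maximum P = 1291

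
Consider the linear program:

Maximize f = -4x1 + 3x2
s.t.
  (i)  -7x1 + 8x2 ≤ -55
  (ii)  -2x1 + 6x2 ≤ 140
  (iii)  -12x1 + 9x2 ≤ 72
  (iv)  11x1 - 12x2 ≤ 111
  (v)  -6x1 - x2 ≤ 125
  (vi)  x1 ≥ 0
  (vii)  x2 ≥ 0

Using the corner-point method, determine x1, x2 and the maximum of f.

Vertices and f = -4x1 + 3x2:
  (725/13, 545/13) → f = -1265/13
  (55/7, 0) → f = -220/7
  (391/7, 881/21) → f = -683/7
  (111/11, 0) → f = -444/11

At the optimal vertex, -7x1 + 8x2 = -55 and x2 = 0.
Solving simultaneously gives x1 = 55/7, x2 = 0.

x1 = 55/7, x2 = 0, maximum f = -220/7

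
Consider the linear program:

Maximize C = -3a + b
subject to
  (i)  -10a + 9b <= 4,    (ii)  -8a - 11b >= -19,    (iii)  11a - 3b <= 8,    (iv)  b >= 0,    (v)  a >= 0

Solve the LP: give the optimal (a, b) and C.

a = 0, b = 4/9, maximum C = 4/9

Extreme points and C = -3a + b:
  (127/182, 111/91) → C = -159/182
  (0, 4/9) → C = 4/9
  (1, 1) → C = -2
  (8/11, 0) → C = -24/11
  (0, 0) → C = 0

At the optimal vertex, -10a + 9b = 4 and a = 0.
Solving simultaneously gives a = 0, b = 4/9.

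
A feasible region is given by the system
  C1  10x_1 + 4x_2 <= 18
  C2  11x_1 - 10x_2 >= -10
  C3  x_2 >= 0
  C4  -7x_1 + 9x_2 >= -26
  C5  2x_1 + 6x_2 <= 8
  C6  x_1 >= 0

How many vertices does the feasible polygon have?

The feasible vertices (each the meet of two boundaries and inside every other half-plane) are:
  (9/5, 0)
  (19/13, 11/13)
  (10/43, 54/43)
  (0, 1)
  (0, 0)

5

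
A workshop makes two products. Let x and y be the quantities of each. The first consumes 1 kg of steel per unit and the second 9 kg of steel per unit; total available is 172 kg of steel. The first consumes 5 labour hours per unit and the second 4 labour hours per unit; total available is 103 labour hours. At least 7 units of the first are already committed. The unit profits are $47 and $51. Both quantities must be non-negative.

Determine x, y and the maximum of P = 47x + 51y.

Extreme points and P = 47x + 51y:
  (103/5, 0) → P = 4841/5
  (7, 0) → P = 329
  (7, 17) → P = 1196

At the optimal vertex, 5x + 4y = 103 and x = 7.
Solving simultaneously gives x = 7, y = 17.

x = 7, y = 17, maximum P = 1196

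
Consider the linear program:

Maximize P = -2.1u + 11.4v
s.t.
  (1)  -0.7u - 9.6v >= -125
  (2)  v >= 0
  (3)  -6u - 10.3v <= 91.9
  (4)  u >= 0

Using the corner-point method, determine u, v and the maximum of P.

Extreme points and P = -2.1u + 11.4v:
  (1250/7, 0) → P = -375
  (0, 625/48) → P = 2375/16
  (0, 0) → P = 0

The optimum lies where -0.7u - 9.6v = -125 and u = 0.
Solving simultaneously gives u = 0, v = 625/48.

u = 0, v = 625/48, maximum P = 2375/16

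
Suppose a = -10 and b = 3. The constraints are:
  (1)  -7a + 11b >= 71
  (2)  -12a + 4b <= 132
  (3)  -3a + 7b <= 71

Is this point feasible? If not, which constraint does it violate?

feasible

(1): 103 ≥ 71 ✓
(2): 132 ≤ 132 ✓
(3): 51 ≤ 71 ✓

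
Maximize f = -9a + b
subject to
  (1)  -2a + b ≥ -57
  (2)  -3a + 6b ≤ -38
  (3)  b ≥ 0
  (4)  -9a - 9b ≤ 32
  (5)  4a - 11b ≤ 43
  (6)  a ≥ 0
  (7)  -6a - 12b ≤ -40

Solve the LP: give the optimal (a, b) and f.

a = 160/9, b = 23/9, maximum f = -1417/9

Corner points and f = -9a + b:
  (304/9, 95/9) → f = -2641/9
  (292/9, 71/9) → f = -2557/9
  (160/9, 23/9) → f = -1417/9

The binding constraints are -3a + 6b = -38 and 4a - 11b = 43.
Solving simultaneously gives a = 160/9, b = 23/9.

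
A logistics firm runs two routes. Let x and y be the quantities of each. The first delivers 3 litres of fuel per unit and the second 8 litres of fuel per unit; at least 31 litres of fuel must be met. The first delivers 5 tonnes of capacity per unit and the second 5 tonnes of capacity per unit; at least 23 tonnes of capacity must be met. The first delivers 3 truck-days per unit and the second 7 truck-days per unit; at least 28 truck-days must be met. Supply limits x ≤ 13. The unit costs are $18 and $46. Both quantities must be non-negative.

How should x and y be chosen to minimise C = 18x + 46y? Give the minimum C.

x = 7/3, y = 3, minimum C = 180

Extreme points and C = 18x + 46y:
  (0, 23/5) → C = 1058/5
  (31/3, 0) → C = 186
  (13, 0) → C = 234
  (7/3, 3) → C = 180
  (21/20, 71/20) → C = 911/5
The feasible region is unbounded (it extends along (0, 1)), but C strictly increases along every unbounded feasible direction, so there is no improving ray and the minimum is attained at a vertex.

At the optimal vertex, 3x + 8y = 31 and 3x + 7y = 28.
Solving simultaneously gives x = 7/3, y = 3.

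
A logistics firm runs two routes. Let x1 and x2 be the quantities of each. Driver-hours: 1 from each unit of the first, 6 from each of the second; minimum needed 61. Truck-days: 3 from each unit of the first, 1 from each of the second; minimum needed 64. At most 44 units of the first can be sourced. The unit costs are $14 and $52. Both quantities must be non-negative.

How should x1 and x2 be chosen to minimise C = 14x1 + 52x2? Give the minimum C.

x1 = 19, x2 = 7, minimum C = 630

Feasible corners and C = 14x1 + 52x2:
  (0, 64) → C = 3328
  (19, 7) → C = 630
  (44, 17/6) → C = 2290/3
The feasible region is unbounded (it extends along (0, 1)), but C strictly increases along every unbounded feasible direction, so there is no improving ray and the minimum is attained at a vertex.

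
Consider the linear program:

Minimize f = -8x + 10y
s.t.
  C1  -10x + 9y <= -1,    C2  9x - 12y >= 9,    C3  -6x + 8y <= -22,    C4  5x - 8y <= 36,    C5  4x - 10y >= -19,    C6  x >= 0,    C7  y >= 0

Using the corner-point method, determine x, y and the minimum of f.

At the optimal vertex, 5x - 8y = 36 and 4x - 10y = -19.
Solving simultaneously gives x = 256/9, y = 239/18.

x = 256/9, y = 239/18, minimum f = -853/9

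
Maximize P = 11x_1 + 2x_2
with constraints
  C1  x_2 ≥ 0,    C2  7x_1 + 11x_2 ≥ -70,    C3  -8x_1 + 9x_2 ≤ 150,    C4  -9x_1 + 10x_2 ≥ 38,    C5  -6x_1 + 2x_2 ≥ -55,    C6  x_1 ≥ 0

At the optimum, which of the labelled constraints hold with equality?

C3 and C5

Corner points and P = 11x_1 + 2x_2:
  (795/38, 670/19) → P = 11425/38
  (0, 50/3) → P = 100/3
  (313/21, 241/14) → P = 4166/21
  (0, 19/5) → P = 38/5

The maximum is at (795/38, 670/19). Substituting into each constraint, equality holds for C3 and C5; the remaining constraints have slack.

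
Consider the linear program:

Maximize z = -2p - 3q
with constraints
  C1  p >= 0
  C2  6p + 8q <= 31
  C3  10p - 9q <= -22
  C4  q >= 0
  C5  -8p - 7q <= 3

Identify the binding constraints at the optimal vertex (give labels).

Corner points and z = -2p - 3q:
  (0, 31/8) → z = -93/8
  (0, 22/9) → z = -22/3
  (103/134, 221/67) → z = -766/67

The maximum is at (0, 22/9). Substituting into each constraint, equality holds for C1 and C3; the remaining constraints have slack.

C1 and C3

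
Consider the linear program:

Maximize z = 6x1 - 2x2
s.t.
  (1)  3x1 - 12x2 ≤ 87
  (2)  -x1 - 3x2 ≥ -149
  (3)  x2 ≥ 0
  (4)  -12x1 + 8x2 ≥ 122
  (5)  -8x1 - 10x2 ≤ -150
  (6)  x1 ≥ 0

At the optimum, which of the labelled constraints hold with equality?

(2) and (4)

Vertices and z = 6x1 - 2x2:
  (413/22, 955/22) → z = 284/11
  (0, 149/3) → z = -298/3
  (0, 61/4) → z = -61/2

The maximum is at (413/22, 955/22). Substituting into each constraint, equality holds for (2) and (4); the remaining constraints have slack.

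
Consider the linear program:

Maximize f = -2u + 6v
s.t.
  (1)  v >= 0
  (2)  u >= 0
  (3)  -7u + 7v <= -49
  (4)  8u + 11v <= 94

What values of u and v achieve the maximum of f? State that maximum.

Extreme points and f = -2u + 6v:
  (7, 0) → f = -14
  (47/4, 0) → f = -47/2
  (9, 2) → f = -6

At the optimal vertex, -7u + 7v = -49 and 8u + 11v = 94.
Solving simultaneously gives u = 9, v = 2.

u = 9, v = 2, maximum f = -6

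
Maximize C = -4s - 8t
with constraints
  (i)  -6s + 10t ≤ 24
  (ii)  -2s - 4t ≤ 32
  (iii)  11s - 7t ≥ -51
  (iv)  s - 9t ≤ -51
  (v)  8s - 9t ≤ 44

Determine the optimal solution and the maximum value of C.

Corner points and C = -4s - 8t:
  (147/22, 141/22) → C = -78
  (328/13, 228/13) → C = -3136/13
  (95/7, 452/63) → C = -7036/63

s = 147/22, t = 141/22, maximum C = -78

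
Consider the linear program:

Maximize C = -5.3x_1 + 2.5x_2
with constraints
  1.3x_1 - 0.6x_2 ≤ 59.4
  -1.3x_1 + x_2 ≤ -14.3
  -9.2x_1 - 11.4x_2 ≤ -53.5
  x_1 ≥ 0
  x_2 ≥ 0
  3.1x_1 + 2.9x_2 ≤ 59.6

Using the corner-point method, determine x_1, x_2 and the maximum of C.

x_1 = 11, x_2 = 0, maximum C = -58.3

Vertices and C = -5.3x_1 + 2.5x_2:
  (11, 0) → C = -583/10
  (3369/229, 1105/229) → C = -75466/1145
  (596/31, 0) → C = -15794/155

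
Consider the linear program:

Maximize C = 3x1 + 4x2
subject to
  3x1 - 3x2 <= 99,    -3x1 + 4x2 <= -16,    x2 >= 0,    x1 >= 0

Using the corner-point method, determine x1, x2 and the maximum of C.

x1 = 116, x2 = 83, maximum C = 680

Corner points and C = 3x1 + 4x2:
  (116, 83) → C = 680
  (33, 0) → C = 99
  (16/3, 0) → C = 16

At the optimal vertex, 3x1 - 3x2 = 99 and -3x1 + 4x2 = -16.
Solving simultaneously gives x1 = 116, x2 = 83.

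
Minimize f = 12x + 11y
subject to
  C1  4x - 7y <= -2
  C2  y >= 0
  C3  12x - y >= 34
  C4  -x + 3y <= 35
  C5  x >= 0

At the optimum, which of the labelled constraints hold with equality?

C1 and C3

Feasible corners and f = 12x + 11y:
  (3, 2) → f = 58
  (239/5, 138/5) → f = 4386/5
  (137/35, 454/35) → f = 6638/35

The minimum is at (3, 2). Substituting into each constraint, equality holds for C1 and C3; the remaining constraints have slack.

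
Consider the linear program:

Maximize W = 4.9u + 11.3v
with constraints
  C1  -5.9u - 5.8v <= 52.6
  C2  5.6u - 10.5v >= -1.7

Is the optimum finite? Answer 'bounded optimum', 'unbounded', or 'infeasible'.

unbounded

From the feasible point (-56216/9443, -28453/9443), moving in the direction (10.5, 5.6) keeps every constraint satisfied while W increases without bound.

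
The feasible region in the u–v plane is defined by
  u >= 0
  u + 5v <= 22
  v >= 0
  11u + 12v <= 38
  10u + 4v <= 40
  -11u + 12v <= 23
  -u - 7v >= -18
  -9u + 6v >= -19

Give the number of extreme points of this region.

6

Of the 28 pairwise boundary intersections, those satisfying every inequality are:
  (0, 0)
  (0, 23/12)
  (19/9, 0)
  (10/13, 32/13)
  (76/29, 133/174)
  (55/89, 221/89)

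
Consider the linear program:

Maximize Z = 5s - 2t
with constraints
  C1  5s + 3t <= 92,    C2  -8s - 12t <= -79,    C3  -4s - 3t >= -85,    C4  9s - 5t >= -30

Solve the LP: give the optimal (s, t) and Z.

s = 289/12, t = -341/36, maximum Z = 5017/36

Vertices and Z = 5s - 2t:
  (289/12, -341/36) → Z = 5017/36
  (185/26, 489/26) → Z = -53/26
  (35/148, 951/148) → Z = -1727/148

The optimum lies where 5s + 3t = 92 and -8s - 12t = -79.
Solving simultaneously gives s = 289/12, t = -341/36.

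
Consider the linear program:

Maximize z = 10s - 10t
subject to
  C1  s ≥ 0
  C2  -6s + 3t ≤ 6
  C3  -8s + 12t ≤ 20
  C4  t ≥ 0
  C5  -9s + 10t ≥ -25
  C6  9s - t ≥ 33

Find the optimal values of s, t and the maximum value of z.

Corner points and z = 10s - 10t:
  (125/7, 95/7) → z = 300/7
  (104/25, 111/25) → z = -14/5
  (305/81, 8/9) → z = 2330/81

The binding constraints are -8s + 12t = 20 and -9s + 10t = -25.
Solving simultaneously gives s = 125/7, t = 95/7.

s = 125/7, t = 95/7, maximum z = 300/7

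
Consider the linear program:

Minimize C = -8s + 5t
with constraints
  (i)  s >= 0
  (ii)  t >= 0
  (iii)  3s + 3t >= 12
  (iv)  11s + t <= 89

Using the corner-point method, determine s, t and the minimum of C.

s = 89/11, t = 0, minimum C = -712/11

At the optimal vertex, t = 0 and 11s + t = 89.
Solving simultaneously gives s = 89/11, t = 0.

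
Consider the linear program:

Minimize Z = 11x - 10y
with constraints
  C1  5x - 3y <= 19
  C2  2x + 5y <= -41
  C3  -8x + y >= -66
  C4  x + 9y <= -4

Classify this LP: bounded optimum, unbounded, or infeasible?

From the feasible point (-28/31, -243/31), moving in the direction (-9, 1) keeps every constraint satisfied while Z decreases without bound.

unbounded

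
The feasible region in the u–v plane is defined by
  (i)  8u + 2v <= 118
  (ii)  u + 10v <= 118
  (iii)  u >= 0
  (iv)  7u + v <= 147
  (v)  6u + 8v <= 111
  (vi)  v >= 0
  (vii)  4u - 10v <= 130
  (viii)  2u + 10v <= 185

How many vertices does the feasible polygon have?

5

Intersecting each pair of boundary lines and keeping only the points that satisfy every inequality leaves:
  (361/26, 45/13)
  (59/4, 0)
  (0, 59/5)
  (83/26, 597/52)
  (0, 0)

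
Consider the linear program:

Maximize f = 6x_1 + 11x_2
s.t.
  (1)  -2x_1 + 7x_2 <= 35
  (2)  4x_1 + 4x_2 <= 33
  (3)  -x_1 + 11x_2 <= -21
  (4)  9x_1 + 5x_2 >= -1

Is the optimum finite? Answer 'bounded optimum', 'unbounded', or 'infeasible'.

bounded optimum

Vertices and f = 6x_1 + 11x_2:
  (149/16, -17/16) → f = 707/16
  (47/52, -95/52) → f = -763/52
The feasible region has finitely many vertices and no improving ray; the maximum is 707/16 at (149/16, -17/16).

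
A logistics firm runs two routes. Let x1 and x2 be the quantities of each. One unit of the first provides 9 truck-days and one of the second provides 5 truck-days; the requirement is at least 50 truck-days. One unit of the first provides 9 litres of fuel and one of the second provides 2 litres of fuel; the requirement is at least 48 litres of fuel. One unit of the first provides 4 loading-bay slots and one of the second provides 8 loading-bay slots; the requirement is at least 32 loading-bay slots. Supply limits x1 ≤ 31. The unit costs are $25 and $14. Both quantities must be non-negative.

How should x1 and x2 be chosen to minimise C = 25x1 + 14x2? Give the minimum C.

x1 = 5, x2 = 3/2, minimum C = 146

The feasible region is unbounded (it extends along (0, 1)), but C strictly increases along every unbounded feasible direction, so there is no improving ray and the minimum is attained at a vertex.

The optimum lies where 9x1 + 2x2 = 48 and 4x1 + 8x2 = 32.
Solving simultaneously gives x1 = 5, x2 = 3/2.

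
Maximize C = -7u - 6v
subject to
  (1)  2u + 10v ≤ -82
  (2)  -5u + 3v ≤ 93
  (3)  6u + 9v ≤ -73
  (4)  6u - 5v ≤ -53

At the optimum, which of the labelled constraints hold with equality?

(2) and (4)

Corner points and C = -7u - 6v:
  (-21, -4) → C = 171
  (-94/7, -193/35) → C = 4448/35
  (-306/7, -293/7) → C = 3900/7

The maximum is at (-306/7, -293/7). Substituting into each constraint, equality holds for (2) and (4); the remaining constraints have slack.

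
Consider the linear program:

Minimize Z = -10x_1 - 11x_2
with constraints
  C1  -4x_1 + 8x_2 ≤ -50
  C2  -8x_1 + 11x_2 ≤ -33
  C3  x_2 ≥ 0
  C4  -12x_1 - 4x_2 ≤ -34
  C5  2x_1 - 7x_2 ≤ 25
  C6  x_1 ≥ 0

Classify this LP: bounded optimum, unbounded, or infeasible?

From the feasible point (25/2, 0), moving in the direction (8, 4) keeps every constraint satisfied while Z decreases without bound.

unbounded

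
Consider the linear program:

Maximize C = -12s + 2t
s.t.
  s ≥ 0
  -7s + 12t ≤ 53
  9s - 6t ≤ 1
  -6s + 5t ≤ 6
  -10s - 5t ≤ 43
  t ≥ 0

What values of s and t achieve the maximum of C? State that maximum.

s = 0, t = 6/5, maximum C = 12/5

Corner points and C = -12s + 2t:
  (0, 6/5) → C = 12/5
  (0, 0) → C = 0
  (41/9, 20/3) → C = -124/3
  (1/9, 0) → C = -4/3

The optimum lies where s = 0 and -6s + 5t = 6.
Solving simultaneously gives s = 0, t = 6/5.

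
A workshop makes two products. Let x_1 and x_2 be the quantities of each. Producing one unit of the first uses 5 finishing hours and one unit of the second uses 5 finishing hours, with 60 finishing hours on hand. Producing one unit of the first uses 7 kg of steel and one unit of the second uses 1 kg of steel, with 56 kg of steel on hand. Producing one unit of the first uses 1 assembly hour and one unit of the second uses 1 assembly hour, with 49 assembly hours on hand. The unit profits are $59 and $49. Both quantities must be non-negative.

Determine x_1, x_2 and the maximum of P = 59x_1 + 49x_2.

The optimum lies where 5x_1 + 5x_2 = 60 and 7x_1 + x_2 = 56.
Solving simultaneously gives x_1 = 22/3, x_2 = 14/3.

x_1 = 22/3, x_2 = 14/3, maximum P = 1984/3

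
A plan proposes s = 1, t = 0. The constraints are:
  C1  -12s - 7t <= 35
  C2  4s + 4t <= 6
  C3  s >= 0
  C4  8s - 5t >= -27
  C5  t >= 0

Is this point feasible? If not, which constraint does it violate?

feasible

C1: -12 ≤ 35 ✓
C2: 4 ≤ 6 ✓
C3: 1 ≥ 0 ✓
C4: 8 ≥ -27 ✓
C5: 0 ≥ 0 ✓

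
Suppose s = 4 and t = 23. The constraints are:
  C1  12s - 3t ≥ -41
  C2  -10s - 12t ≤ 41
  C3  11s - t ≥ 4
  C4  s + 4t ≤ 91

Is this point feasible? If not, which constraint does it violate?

Constraint C4: s + 4t = 96, which is not ≤ 91. All other constraints are satisfied.

not feasible — violates C4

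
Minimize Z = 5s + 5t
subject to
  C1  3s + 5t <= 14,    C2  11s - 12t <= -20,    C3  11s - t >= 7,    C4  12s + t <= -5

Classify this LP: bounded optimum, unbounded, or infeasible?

The boundaries 3s + 5t = 14 and 12s + t = -5 meet at (-13/19, 61/19), but that point violates 11s - t ≥ 7. Every candidate vertex is excluded by some other constraint, so the feasible region is empty.

infeasible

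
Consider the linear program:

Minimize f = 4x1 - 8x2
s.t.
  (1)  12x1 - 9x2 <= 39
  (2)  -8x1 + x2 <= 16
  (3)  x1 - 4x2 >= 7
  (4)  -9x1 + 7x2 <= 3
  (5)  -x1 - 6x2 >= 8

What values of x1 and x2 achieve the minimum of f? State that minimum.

Feasible corners and f = 4x1 - 8x2:
  (-61/20, -42/5) → f = 55
  (2, -5/3) → f = 64/3
  (-109/47, -120/47) → f = 524/47
  (-61/29, -66/29) → f = 284/29
  (1, -3/2) → f = 16

The binding constraints are x1 - 4x2 = 7 and -9x1 + 7x2 = 3.
Solving simultaneously gives x1 = -61/29, x2 = -66/29.

x1 = -61/29, x2 = -66/29, minimum f = 284/29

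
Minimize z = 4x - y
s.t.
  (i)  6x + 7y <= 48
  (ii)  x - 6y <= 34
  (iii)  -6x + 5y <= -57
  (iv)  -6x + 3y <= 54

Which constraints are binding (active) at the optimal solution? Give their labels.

Corner points and z = 4x - y:
  (526/43, -156/43) → z = 2260/43
  (71/8, -3/4) → z = 145/4
  (172/31, -147/31) → z = 835/31

The minimum is at (172/31, -147/31). Substituting into each constraint, equality holds for (ii) and (iii); the remaining constraints have slack.

(ii) and (iii)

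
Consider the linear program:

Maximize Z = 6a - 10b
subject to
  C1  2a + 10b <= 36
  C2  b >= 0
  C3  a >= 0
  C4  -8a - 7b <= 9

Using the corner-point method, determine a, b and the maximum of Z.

a = 18, b = 0, maximum Z = 108

Vertices and Z = 6a - 10b:
  (18, 0) → Z = 108
  (0, 18/5) → Z = -36
  (0, 0) → Z = 0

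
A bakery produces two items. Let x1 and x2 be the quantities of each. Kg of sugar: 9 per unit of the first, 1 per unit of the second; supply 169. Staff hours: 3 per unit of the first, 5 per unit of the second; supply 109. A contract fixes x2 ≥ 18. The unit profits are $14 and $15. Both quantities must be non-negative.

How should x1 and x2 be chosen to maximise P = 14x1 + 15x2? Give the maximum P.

Feasible corners and P = 14x1 + 15x2:
  (0, 109/5) → P = 327
  (0, 18) → P = 270
  (19/3, 18) → P = 1076/3

At the optimal vertex, 3x1 + 5x2 = 109 and x2 = 18.
Solving simultaneously gives x1 = 19/3, x2 = 18.

x1 = 19/3, x2 = 18, maximum P = 1076/3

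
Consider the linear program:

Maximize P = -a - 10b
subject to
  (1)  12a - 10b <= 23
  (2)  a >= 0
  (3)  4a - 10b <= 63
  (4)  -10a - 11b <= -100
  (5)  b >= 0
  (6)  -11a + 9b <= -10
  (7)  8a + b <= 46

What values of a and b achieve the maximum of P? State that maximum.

The binding constraints are -10a - 11b = -100 and 8a + b = 46.
Solving simultaneously gives a = 203/39, b = 170/39.

a = 203/39, b = 170/39, maximum P = -1903/39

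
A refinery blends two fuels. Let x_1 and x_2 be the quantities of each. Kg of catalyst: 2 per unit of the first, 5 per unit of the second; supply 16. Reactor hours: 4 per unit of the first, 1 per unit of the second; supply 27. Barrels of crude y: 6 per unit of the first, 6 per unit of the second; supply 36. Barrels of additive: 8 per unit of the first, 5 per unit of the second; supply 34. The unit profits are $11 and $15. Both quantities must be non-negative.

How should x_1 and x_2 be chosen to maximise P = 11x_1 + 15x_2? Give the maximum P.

The optimum lies where 2x_1 + 5x_2 = 16 and 8x_1 + 5x_2 = 34.
Solving simultaneously gives x_1 = 3, x_2 = 2.

x_1 = 3, x_2 = 2, maximum P = 63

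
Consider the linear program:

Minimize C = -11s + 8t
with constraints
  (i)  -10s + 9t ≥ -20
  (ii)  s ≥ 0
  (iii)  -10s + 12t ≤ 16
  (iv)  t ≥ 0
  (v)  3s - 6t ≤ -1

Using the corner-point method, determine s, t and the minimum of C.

Vertices and C = -11s + 8t:
  (64/5, 12) → C = -224/5
  (43/11, 70/33) → C = -859/33
  (0, 4/3) → C = 32/3
  (0, 1/6) → C = 4/3

s = 64/5, t = 12, minimum C = -224/5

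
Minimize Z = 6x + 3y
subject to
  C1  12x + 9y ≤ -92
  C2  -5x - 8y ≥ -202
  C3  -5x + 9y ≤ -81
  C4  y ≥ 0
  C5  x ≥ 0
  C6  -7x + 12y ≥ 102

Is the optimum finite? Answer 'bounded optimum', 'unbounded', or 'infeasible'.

infeasible

The boundaries x = 0 and -7x + 12y = 102 meet at (0, 17/2), but that point violates 12x + 9y ≤ -92. Every candidate vertex is excluded by some other constraint, so the feasible region is empty.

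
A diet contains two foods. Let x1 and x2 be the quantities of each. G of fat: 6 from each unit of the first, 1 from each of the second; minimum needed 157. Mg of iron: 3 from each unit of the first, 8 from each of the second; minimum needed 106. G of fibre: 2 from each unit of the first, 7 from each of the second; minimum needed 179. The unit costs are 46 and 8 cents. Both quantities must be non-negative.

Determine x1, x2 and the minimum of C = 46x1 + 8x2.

x1 = 23, x2 = 19, minimum C = 1210

Extreme points and C = 46x1 + 8x2:
  (0, 157) → C = 1256
  (179/2, 0) → C = 4117
  (23, 19) → C = 1210
The feasible region is unbounded (it extends along (0, 1), (1, 0)), but C strictly increases along every unbounded feasible direction, so there is no improving ray and the minimum is attained at a vertex.

At the optimal vertex, 6x1 + x2 = 157 and 2x1 + 7x2 = 179.
Solving simultaneously gives x1 = 23, x2 = 19.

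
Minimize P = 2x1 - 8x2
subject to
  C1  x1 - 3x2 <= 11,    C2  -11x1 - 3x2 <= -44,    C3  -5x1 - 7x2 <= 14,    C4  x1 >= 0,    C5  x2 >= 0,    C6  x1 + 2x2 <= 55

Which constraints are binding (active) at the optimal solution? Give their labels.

C4 and C6

Vertices and P = 2x1 - 8x2:
  (11, 0) → P = 22
  (187/5, 44/5) → P = 22/5
  (0, 44/3) → P = -352/3
  (4, 0) → P = 8
  (0, 55/2) → P = -220

The minimum is at (0, 55/2). Substituting into each constraint, equality holds for C4 and C6; the remaining constraints have slack.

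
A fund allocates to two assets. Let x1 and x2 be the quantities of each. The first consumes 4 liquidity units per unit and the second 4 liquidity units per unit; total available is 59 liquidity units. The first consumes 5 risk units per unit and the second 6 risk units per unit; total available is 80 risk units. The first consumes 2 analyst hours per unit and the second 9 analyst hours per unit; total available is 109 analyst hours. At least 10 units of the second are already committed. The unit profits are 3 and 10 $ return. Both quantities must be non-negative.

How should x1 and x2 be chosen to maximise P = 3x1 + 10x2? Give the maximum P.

Feasible corners and P = 3x1 + 10x2:
  (0, 109/9) → P = 1090/9
  (0, 10) → P = 100
  (2, 35/3) → P = 368/3
  (4, 10) → P = 112

x1 = 2, x2 = 35/3, maximum P = 368/3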